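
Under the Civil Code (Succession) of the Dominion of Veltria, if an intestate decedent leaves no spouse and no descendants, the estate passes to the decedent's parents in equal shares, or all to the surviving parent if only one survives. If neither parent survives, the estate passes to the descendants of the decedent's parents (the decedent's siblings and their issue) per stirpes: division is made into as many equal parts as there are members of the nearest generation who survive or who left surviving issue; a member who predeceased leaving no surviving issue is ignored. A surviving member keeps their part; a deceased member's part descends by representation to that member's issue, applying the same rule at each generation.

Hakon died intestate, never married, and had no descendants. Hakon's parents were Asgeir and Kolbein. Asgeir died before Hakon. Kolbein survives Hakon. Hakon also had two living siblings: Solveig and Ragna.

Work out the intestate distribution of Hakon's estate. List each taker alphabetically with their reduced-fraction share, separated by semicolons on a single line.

Kolbein 1

Only one parent, Kolbein, survives, so Kolbein takes the entire estate. The siblings take nothing because a surviving parent has priority.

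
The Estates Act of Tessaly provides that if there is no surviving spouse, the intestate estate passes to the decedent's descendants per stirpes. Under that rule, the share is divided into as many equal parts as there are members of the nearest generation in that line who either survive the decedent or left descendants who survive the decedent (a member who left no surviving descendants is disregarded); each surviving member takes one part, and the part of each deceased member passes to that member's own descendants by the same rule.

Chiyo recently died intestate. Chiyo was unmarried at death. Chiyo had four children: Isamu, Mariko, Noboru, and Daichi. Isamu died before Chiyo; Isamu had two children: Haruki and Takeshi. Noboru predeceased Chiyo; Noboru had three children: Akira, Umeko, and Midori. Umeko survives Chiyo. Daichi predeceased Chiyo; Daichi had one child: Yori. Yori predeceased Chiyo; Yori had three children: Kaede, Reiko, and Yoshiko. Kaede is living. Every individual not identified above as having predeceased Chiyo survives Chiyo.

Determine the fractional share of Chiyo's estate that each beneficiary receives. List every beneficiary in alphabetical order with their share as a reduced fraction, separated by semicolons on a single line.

There is no surviving spouse, so the entire estate passes to Chiyo's descendants per stirpes.
The estate is divided into 4 equal shares of 1/4 among Isamu, Mariko, Noboru, Daichi.
Isamu predeceased; the 1/4 allotted to Isamu's branch passes to Isamu's issue by representation.
The 1/4 is divided into 2 equal shares of 1/8 among Haruki, Takeshi.
Haruki is living and takes 1/8.
Takeshi is living and takes 1/8.
Mariko is living and takes 1/4.
Noboru predeceased; the 1/4 allotted to Noboru's branch passes to Noboru's issue by representation.
The 1/4 is divided into 3 equal shares of 1/12 among Akira, Umeko, Midori.
Akira is living and takes 1/12.
Umeko is living and takes 1/12.
Midori is living and takes 1/12.
Daichi predeceased; the 1/4 allotted to Daichi's branch passes to Daichi's issue by representation.
Yori's line is the sole branch at this level, so the full 1/4 passes to Yori's issue by representation.
The 1/4 is divided into 3 equal shares of 1/12 among Kaede, Reiko, Yoshiko.
Kaede is living and takes 1/12.
Reiko is living and takes 1/12.
Yoshiko is living and takes 1/12.

Akira 1/12; Haruki 1/8; Kaede 1/12; Mariko 1/4; Midori 1/12; Reiko 1/12; Takeshi 1/8; Umeko 1/12; Yoshiko 1/12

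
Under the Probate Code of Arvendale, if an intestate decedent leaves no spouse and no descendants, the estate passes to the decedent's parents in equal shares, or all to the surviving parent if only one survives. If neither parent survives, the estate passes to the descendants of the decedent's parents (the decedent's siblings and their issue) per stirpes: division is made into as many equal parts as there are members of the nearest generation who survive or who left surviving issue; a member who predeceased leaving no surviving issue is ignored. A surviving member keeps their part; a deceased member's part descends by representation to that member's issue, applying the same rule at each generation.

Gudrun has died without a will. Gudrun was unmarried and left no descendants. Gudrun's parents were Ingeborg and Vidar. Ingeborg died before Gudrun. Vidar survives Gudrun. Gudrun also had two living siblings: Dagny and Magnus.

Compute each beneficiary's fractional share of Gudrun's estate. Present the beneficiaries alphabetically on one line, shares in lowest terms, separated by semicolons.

Only one parent, Vidar, survives, so Vidar takes the entire estate. The siblings take nothing because a surviving parent has priority.

Vidar 1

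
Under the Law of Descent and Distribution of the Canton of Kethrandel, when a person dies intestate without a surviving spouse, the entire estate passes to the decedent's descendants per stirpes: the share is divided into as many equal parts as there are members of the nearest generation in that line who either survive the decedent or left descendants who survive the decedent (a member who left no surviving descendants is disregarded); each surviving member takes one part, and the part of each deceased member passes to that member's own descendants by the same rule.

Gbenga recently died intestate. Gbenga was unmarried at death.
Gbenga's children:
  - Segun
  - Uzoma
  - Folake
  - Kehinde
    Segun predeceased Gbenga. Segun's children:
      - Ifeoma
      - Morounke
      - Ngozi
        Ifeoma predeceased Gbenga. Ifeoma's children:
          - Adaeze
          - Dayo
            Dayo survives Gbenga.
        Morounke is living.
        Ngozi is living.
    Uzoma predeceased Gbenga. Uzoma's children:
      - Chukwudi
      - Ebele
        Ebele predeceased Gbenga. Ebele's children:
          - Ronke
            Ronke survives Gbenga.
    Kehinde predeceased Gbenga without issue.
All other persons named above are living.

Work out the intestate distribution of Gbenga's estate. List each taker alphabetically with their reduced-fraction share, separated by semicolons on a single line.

Adaeze 1/18; Chukwudi 1/6; Dayo 1/18; Folake 1/3; Morounke 1/9; Ngozi 1/9; Ronke 1/6

There is no surviving spouse, so the entire estate passes to Gbenga's descendants per stirpes.
Kehinde left no surviving issue, so that branch lapses and is disregarded.
The estate is divided into 3 equal shares of 1/3 among Segun, Uzoma, Folake.
Segun predeceased; the 1/3 allotted to Segun's branch passes to Segun's issue by representation.
The 1/3 is divided into 3 equal shares of 1/9 among Ifeoma, Morounke, Ngozi.
Ifeoma predeceased; the 1/9 allotted to Ifeoma's branch passes to Ifeoma's issue by representation.
The 1/9 is divided into 2 equal shares of 1/18 among Adaeze, Dayo.
Adaeze is living and takes 1/18.
Dayo is living and takes 1/18.
Morounke is living and takes 1/9.
Ngozi is living and takes 1/9.
Uzoma predeceased; the 1/3 allotted to Uzoma's branch passes to Uzoma's issue by representation.
The 1/3 is divided into 2 equal shares of 1/6 among Chukwudi, Ebele.
Chukwudi is living and takes 1/6.
Ebele predeceased; the 1/6 allotted to Ebele's branch passes to Ebele's issue by representation.
Ronke is the sole taker at this level and receives the full 1/6.
Folake is living and takes 1/3.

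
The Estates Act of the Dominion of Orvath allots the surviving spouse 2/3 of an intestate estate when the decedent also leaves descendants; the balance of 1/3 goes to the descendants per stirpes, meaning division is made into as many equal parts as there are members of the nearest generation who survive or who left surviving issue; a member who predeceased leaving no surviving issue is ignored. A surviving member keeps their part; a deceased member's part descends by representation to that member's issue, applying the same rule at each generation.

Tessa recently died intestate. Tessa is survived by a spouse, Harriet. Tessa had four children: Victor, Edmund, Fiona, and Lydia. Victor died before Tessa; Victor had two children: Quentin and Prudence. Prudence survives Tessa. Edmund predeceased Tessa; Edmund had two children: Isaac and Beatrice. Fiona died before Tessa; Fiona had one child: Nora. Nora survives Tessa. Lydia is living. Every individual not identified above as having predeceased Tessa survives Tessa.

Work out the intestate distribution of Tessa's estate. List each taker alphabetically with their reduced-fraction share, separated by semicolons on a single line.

Beatrice 1/24; Harriet 2/3; Isaac 1/24; Lydia 1/12; Nora 1/12; Prudence 1/24; Quentin 1/24

Harriet, as surviving spouse, takes 2/3.
The remaining 1/3 passes to Tessa's descendants per stirpes.
The 1/3 is divided into 4 equal shares of 1/12 among Victor, Edmund, Fiona, Lydia.
Victor predeceased; the 1/12 allotted to Victor's branch passes to Victor's issue by representation.
The 1/12 is divided into 2 equal shares of 1/24 among Quentin, Prudence.
Quentin is living and takes 1/24.
Prudence is living and takes 1/24.
Edmund predeceased; the 1/12 allotted to Edmund's branch passes to Edmund's issue by representation.
The 1/12 is divided into 2 equal shares of 1/24 among Isaac, Beatrice.
Isaac is living and takes 1/24.
Beatrice is living and takes 1/24.
Fiona predeceased; the 1/12 allotted to Fiona's branch passes to Fiona's issue by representation.
Nora is the sole taker at this level and receives the full 1/12.
Lydia is living and takes 1/12.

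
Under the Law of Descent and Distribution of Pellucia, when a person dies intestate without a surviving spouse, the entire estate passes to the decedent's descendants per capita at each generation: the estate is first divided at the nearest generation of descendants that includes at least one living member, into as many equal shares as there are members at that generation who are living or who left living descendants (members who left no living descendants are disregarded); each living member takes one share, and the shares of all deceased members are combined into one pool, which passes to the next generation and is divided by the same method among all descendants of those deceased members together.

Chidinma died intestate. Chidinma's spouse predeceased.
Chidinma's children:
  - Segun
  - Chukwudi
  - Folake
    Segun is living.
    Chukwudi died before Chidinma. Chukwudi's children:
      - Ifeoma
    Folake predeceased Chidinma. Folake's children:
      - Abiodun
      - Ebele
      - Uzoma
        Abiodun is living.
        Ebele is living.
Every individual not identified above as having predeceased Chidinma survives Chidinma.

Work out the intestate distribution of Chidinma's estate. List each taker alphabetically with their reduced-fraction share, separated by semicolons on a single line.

There is no surviving spouse, so the entire estate passes to Chidinma's descendants per capita at each generation.
At generation 1 (Segun, Chukwudi, Folake) there are 3 shares of (1)/3 = 1/3 each.
Living: Segun — each takes 1/3.
Deceased: Chukwudi and Folake. Their combined 2/3 is pooled and carried to generation 2.
At generation 2 (Ifeoma, Abiodun, Ebele, Uzoma) there are 4 shares of (2/3)/4 = 1/6 each.
Living: Ifeoma, Abiodun, Ebele, and Uzoma — each takes 1/6.

Abiodun 1/6; Ebele 1/6; Ifeoma 1/6; Segun 1/3; Uzoma 1/6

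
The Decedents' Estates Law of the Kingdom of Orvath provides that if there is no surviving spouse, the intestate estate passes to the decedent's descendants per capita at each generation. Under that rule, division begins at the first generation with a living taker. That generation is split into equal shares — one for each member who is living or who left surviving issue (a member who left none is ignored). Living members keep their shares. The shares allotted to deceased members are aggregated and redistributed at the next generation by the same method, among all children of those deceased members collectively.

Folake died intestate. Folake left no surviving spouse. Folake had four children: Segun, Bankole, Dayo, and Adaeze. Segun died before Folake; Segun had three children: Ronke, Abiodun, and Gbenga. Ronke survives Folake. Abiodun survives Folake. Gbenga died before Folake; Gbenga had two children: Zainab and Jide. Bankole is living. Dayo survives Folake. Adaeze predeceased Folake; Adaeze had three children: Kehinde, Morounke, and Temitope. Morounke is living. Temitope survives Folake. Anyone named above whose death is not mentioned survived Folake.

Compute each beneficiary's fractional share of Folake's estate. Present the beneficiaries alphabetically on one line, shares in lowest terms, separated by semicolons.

There is no surviving spouse, so the entire estate passes to Folake's descendants per capita at each generation.
At generation 1 (Segun, Bankole, Dayo, Adaeze) there are 4 shares of (1)/4 = 1/4 each.
Living: Bankole and Dayo — each takes 1/4.
Deceased: Segun and Adaeze. Their combined 1/2 is pooled and carried to generation 2.
At generation 2 (Ronke, Abiodun, Gbenga, Kehinde, Morounke, Temitope) there are 6 shares of (1/2)/6 = 1/12 each.
Living: Ronke, Abiodun, Kehinde, Morounke, and Temitope — each takes 1/12.
Deceased: Gbenga. That 1/12 share is carried to generation 3.
At generation 3 (Zainab, Jide) there are 2 shares of (1/12)/2 = 1/24 each.
Living: Zainab and Jide — each takes 1/24.

Abiodun 1/12; Bankole 1/4; Dayo 1/4; Jide 1/24; Kehinde 1/12; Morounke 1/12; Ronke 1/12; Temitope 1/12; Zainab 1/24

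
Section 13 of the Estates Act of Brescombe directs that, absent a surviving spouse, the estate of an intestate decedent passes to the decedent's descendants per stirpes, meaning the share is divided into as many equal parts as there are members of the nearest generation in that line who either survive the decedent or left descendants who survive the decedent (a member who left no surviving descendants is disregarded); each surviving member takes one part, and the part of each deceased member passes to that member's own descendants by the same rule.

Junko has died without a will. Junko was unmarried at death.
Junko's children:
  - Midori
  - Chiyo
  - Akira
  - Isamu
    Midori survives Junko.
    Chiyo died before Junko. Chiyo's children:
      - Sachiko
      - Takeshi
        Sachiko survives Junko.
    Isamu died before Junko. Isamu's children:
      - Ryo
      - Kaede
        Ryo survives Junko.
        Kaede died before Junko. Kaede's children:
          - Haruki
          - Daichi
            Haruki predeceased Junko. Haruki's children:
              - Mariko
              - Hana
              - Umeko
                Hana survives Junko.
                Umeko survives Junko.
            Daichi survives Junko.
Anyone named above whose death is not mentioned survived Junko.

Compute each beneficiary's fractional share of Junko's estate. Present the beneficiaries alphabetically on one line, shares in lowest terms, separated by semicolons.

There is no surviving spouse, so the entire estate passes to Junko's descendants per stirpes.
The estate is divided into 4 equal shares of 1/4 among Midori, Chiyo, Akira, Isamu.
Midori is living and takes 1/4.
Chiyo predeceased; the 1/4 allotted to Chiyo's branch passes to Chiyo's issue by representation.
The 1/4 is divided into 2 equal shares of 1/8 among Sachiko, Takeshi.
Sachiko is living and takes 1/8.
Takeshi is living and takes 1/8.
Akira is living and takes 1/4.
Isamu predeceased; the 1/4 allotted to Isamu's branch passes to Isamu's issue by representation.
The 1/4 is divided into 2 equal shares of 1/8 among Ryo, Kaede.
Ryo is living and takes 1/8.
Kaede predeceased; the 1/8 allotted to Kaede's branch passes to Kaede's issue by representation.
The 1/8 is divided into 2 equal shares of 1/16 among Haruki, Daichi.
Haruki predeceased; the 1/16 allotted to Haruki's branch passes to Haruki's issue by representation.
The 1/16 is divided into 3 equal shares of 1/48 among Mariko, Hana, Umeko.
Mariko is living and takes 1/48.
Hana is living and takes 1/48.
Umeko is living and takes 1/48.
Daichi is living and takes 1/16.

Akira 1/4; Daichi 1/16; Hana 1/48; Mariko 1/48; Midori 1/4; Ryo 1/8; Sachiko 1/8; Takeshi 1/8; Umeko 1/48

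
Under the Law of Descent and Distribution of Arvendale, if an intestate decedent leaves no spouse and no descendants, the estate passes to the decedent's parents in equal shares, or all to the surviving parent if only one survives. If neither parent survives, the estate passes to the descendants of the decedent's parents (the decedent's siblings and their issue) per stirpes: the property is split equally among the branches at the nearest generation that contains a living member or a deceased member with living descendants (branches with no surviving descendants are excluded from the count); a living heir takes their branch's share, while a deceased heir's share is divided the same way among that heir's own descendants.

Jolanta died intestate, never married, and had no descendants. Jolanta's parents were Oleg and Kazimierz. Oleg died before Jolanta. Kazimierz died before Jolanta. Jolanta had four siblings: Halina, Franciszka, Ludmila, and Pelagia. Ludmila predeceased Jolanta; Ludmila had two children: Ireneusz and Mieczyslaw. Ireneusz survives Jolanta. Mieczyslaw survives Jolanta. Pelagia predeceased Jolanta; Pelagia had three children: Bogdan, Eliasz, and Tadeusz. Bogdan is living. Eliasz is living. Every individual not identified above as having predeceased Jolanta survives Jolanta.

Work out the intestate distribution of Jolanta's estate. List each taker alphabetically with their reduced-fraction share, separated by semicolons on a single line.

Bogdan 1/12; Eliasz 1/12; Franciszka 1/4; Halina 1/4; Ireneusz 1/8; Mieczyslaw 1/8; Tadeusz 1/12

Neither parent survives and there are no descendants, so the estate passes to Jolanta's siblings and their issue per stirpes.
The estate is divided into 4 equal shares of 1/4 among Halina, Franciszka, Ludmila, Pelagia.
Halina is living and takes 1/4.
Franciszka is living and takes 1/4.
Ludmila predeceased; the 1/4 allotted to Ludmila's branch passes to Ludmila's issue by representation.
The 1/4 is divided into 2 equal shares of 1/8 among Ireneusz, Mieczyslaw.
Ireneusz is living and takes 1/8.
Mieczyslaw is living and takes 1/8.
Pelagia predeceased; the 1/4 allotted to Pelagia's branch passes to Pelagia's issue by representation.
The 1/4 is divided into 3 equal shares of 1/12 among Bogdan, Eliasz, Tadeusz.
Bogdan is living and takes 1/12.
Eliasz is living and takes 1/12.
Tadeusz is living and takes 1/12.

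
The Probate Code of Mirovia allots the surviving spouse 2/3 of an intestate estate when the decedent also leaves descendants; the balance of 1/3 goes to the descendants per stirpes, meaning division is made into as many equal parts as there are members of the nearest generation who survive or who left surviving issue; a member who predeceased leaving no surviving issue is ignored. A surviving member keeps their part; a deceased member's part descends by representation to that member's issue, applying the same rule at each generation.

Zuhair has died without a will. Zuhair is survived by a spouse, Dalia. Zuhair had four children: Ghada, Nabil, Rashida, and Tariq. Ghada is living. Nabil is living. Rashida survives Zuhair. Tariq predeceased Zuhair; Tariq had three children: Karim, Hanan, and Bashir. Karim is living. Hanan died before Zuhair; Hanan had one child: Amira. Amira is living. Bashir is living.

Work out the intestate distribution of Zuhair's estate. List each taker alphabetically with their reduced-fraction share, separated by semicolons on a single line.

Amira 1/36; Bashir 1/36; Dalia 2/3; Ghada 1/12; Karim 1/36; Nabil 1/12; Rashida 1/12

Dalia, as surviving spouse, takes 2/3.
The remaining 1/3 passes to Zuhair's descendants per stirpes.
The 1/3 is divided into 4 equal shares of 1/12 among Ghada, Nabil, Rashida, Tariq.
Ghada is living and takes 1/12.
Nabil is living and takes 1/12.
Rashida is living and takes 1/12.
Tariq predeceased; the 1/12 allotted to Tariq's branch passes to Tariq's issue by representation.
The 1/12 is divided into 3 equal shares of 1/36 among Karim, Hanan, Bashir.
Karim is living and takes 1/36.
Hanan predeceased; the 1/36 allotted to Hanan's branch passes to Hanan's issue by representation.
Amira is the sole taker at this level and receives the full 1/36.
Bashir is living and takes 1/36.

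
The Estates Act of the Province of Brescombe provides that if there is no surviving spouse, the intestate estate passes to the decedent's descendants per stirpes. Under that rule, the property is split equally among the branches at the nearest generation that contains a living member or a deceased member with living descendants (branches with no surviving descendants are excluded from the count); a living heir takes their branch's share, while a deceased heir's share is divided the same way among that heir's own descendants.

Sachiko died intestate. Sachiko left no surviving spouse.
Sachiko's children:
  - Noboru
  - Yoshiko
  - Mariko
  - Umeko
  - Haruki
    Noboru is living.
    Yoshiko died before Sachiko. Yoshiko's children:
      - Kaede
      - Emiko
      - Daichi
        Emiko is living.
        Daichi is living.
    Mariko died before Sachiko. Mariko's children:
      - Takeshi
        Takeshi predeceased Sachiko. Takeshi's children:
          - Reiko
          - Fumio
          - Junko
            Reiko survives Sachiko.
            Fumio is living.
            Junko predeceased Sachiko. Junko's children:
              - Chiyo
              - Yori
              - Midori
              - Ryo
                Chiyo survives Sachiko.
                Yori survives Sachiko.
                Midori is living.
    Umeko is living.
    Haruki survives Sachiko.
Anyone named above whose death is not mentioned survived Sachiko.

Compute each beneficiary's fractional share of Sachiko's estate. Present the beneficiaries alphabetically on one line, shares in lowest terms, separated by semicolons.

Chiyo 1/60; Daichi 1/15; Emiko 1/15; Fumio 1/15; Haruki 1/5; Kaede 1/15; Midori 1/60; Noboru 1/5; Reiko 1/15; Ryo 1/60; Umeko 1/5; Yori 1/60

There is no surviving spouse, so the entire estate passes to Sachiko's descendants per stirpes.
The estate is divided into 5 equal shares of 1/5 among Noboru, Yoshiko, Mariko, Umeko, Haruki.
Noboru is living and takes 1/5.
Yoshiko predeceased; the 1/5 allotted to Yoshiko's branch passes to Yoshiko's issue by representation.
The 1/5 is divided into 3 equal shares of 1/15 among Kaede, Emiko, Daichi.
Kaede is living and takes 1/15.
Emiko is living and takes 1/15.
Daichi is living and takes 1/15.
Mariko predeceased; the 1/5 allotted to Mariko's branch passes to Mariko's issue by representation.
Takeshi's line is the sole branch at this level, so the full 1/5 passes to Takeshi's issue by representation.
The 1/5 is divided into 3 equal shares of 1/15 among Reiko, Fumio, Junko.
Reiko is living and takes 1/15.
Fumio is living and takes 1/15.
Junko predeceased; the 1/15 allotted to Junko's branch passes to Junko's issue by representation.
The 1/15 is divided into 4 equal shares of 1/60 among Chiyo, Yori, Midori, Ryo.
Chiyo is living and takes 1/60.
Yori is living and takes 1/60.
Midori is living and takes 1/60.
Ryo is living and takes 1/60.
Umeko is living and takes 1/5.
Haruki is living and takes 1/5.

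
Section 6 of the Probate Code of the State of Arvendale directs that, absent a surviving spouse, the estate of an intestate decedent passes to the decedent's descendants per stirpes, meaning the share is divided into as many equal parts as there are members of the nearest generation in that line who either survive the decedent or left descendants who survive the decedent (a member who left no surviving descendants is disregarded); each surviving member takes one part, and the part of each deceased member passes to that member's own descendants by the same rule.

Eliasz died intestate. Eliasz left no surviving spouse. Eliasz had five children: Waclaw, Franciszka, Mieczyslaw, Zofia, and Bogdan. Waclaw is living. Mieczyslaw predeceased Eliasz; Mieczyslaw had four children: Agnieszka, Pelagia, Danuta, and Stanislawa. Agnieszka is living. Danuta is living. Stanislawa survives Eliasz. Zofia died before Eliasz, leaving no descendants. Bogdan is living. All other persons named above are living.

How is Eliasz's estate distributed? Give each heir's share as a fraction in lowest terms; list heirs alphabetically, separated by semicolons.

Agnieszka 1/16; Bogdan 1/4; Danuta 1/16; Franciszka 1/4; Pelagia 1/16; Stanislawa 1/16; Waclaw 1/4

There is no surviving spouse, so the entire estate passes to Eliasz's descendants per stirpes.
Zofia left no surviving issue, so that branch lapses and is disregarded.
The estate is divided into 4 equal shares of 1/4 among Waclaw, Franciszka, Mieczyslaw, Bogdan.
Waclaw is living and takes 1/4.
Franciszka is living and takes 1/4.
Mieczyslaw predeceased; the 1/4 allotted to Mieczyslaw's branch passes to Mieczyslaw's issue by representation.
The 1/4 is divided into 4 equal shares of 1/16 among Agnieszka, Pelagia, Danuta, Stanislawa.
Agnieszka is living and takes 1/16.
Pelagia is living and takes 1/16.
Danuta is living and takes 1/16.
Stanislawa is living and takes 1/16.
Bogdan is living and takes 1/4.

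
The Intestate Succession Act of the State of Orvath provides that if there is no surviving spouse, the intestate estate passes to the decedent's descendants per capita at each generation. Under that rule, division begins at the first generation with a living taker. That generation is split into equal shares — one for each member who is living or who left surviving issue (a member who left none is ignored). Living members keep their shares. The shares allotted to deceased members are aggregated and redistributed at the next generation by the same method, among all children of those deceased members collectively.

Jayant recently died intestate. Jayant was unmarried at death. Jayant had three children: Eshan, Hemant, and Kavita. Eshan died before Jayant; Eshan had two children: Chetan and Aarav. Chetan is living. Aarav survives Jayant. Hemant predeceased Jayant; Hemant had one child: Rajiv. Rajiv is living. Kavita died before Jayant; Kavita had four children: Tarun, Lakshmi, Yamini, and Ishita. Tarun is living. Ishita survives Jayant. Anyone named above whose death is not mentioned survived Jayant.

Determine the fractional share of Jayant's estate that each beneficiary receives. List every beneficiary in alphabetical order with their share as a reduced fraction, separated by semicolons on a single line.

There is no surviving spouse, so the entire estate passes to Jayant's descendants per capita at each generation.
No one at generation 1 (Eshan, Hemant, Kavita) is living; moving to the next generation.
At generation 2 (Chetan, Aarav, Rajiv, Tarun, Lakshmi, Yamini, Ishita) there are 7 shares of (1)/7 = 1/7 each.
Living: Chetan, Aarav, Rajiv, Tarun, Lakshmi, Yamini, and Ishita — each takes 1/7.

Aarav 1/7; Chetan 1/7; Ishita 1/7; Lakshmi 1/7; Rajiv 1/7; Tarun 1/7; Yamini 1/7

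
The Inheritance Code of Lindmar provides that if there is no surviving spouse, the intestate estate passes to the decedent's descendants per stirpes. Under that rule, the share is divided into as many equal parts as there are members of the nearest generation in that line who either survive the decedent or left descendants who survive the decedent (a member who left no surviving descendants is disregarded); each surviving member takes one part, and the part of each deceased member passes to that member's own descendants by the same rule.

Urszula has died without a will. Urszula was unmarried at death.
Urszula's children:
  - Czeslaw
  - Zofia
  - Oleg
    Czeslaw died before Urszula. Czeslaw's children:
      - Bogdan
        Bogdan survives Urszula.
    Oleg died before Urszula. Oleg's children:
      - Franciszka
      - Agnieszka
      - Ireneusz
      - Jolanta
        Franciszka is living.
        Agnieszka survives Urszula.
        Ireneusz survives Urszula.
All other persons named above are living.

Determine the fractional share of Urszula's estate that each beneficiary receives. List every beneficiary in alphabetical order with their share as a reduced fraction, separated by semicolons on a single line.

Agnieszka 1/12; Bogdan 1/3; Franciszka 1/12; Ireneusz 1/12; Jolanta 1/12; Zofia 1/3

There is no surviving spouse, so the entire estate passes to Urszula's descendants per stirpes.
The estate is divided into 3 equal shares of 1/3 among Czeslaw, Zofia, Oleg.
Czeslaw predeceased; the 1/3 allotted to Czeslaw's branch passes to Czeslaw's issue by representation.
Bogdan is the sole taker at this level and receives the full 1/3.
Zofia is living and takes 1/3.
Oleg predeceased; the 1/3 allotted to Oleg's branch passes to Oleg's issue by representation.
The 1/3 is divided into 4 equal shares of 1/12 among Franciszka, Agnieszka, Ireneusz, Jolanta.
Franciszka is living and takes 1/12.
Agnieszka is living and takes 1/12.
Ireneusz is living and takes 1/12.
Jolanta is living and takes 1/12.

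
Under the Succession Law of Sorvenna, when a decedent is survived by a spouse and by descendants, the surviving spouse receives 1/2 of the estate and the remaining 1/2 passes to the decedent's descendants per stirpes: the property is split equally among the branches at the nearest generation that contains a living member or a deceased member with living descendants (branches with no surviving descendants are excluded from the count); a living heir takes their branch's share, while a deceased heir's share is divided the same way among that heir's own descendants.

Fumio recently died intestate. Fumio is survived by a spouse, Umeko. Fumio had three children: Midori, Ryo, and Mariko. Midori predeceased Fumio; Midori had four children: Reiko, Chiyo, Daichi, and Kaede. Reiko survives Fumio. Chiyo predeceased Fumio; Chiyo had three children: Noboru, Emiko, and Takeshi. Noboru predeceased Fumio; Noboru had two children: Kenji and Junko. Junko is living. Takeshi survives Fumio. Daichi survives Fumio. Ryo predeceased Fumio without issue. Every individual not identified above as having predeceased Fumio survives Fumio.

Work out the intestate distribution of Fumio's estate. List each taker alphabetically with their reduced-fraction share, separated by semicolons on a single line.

Daichi 1/16; Emiko 1/48; Junko 1/96; Kaede 1/16; Kenji 1/96; Mariko 1/4; Reiko 1/16; Takeshi 1/48; Umeko 1/2

Umeko, as surviving spouse, takes 1/2.
The remaining 1/2 passes to Fumio's descendants per stirpes.
Ryo left no surviving issue, so that branch lapses and is disregarded.
The 1/2 is divided into 2 equal shares of 1/4 among Midori, Mariko.
Midori predeceased; the 1/4 allotted to Midori's branch passes to Midori's issue by representation.
The 1/4 is divided into 4 equal shares of 1/16 among Reiko, Chiyo, Daichi, Kaede.
Reiko is living and takes 1/16.
Chiyo predeceased; the 1/16 allotted to Chiyo's branch passes to Chiyo's issue by representation.
The 1/16 is divided into 3 equal shares of 1/48 among Noboru, Emiko, Takeshi.
Noboru predeceased; the 1/48 allotted to Noboru's branch passes to Noboru's issue by representation.
The 1/48 is divided into 2 equal shares of 1/96 among Kenji, Junko.
Kenji is living and takes 1/96.
Junko is living and takes 1/96.
Emiko is living and takes 1/48.
Takeshi is living and takes 1/48.
Daichi is living and takes 1/16.
Kaede is living and takes 1/16.
Mariko is living and takes 1/4.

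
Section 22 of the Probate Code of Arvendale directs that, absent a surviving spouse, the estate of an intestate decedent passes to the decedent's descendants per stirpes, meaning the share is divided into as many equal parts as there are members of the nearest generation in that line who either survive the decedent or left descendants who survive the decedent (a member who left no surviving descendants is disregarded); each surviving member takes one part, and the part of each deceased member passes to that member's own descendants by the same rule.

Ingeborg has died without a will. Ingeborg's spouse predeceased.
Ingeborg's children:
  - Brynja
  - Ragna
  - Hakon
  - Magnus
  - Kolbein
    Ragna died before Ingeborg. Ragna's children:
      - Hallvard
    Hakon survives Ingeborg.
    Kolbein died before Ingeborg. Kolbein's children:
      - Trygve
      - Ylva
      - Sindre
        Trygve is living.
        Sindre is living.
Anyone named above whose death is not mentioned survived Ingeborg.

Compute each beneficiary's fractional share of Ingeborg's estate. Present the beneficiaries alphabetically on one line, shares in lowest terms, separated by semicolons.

Brynja 1/5; Hakon 1/5; Hallvard 1/5; Magnus 1/5; Sindre 1/15; Trygve 1/15; Ylva 1/15

There is no surviving spouse, so the entire estate passes to Ingeborg's descendants per stirpes.
The estate is divided into 5 equal shares of 1/5 among Brynja, Ragna, Hakon, Magnus, Kolbein.
Brynja is living and takes 1/5.
Ragna predeceased; the 1/5 allotted to Ragna's branch passes to Ragna's issue by representation.
Hallvard is the sole taker at this level and receives the full 1/5.
Hakon is living and takes 1/5.
Magnus is living and takes 1/5.
Kolbein predeceased; the 1/5 allotted to Kolbein's branch passes to Kolbein's issue by representation.
The 1/5 is divided into 3 equal shares of 1/15 among Trygve, Ylva, Sindre.
Trygve is living and takes 1/15.
Ylva is living and takes 1/15.
Sindre is living and takes 1/15.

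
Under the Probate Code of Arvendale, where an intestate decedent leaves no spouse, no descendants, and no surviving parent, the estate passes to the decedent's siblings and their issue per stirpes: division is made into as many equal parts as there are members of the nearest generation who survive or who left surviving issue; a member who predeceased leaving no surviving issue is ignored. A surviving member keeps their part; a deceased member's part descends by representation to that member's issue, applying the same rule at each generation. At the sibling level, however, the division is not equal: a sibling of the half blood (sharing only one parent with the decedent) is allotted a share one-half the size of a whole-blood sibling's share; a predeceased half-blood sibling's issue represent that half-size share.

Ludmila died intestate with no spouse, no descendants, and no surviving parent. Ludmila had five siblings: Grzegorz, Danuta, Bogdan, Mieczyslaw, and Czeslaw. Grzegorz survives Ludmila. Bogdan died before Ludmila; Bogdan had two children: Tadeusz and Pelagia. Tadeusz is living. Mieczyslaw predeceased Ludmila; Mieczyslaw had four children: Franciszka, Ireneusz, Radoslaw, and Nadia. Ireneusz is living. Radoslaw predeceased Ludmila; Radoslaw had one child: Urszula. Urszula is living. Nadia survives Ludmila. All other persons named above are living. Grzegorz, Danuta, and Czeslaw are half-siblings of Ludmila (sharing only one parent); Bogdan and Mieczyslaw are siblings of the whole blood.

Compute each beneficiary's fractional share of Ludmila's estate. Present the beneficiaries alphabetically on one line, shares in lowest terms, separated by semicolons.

Czeslaw 1/7; Danuta 1/7; Franciszka 1/14; Grzegorz 1/7; Ireneusz 1/14; Nadia 1/14; Pelagia 1/7; Tadeusz 1/7; Urszula 1/14

No spouse, descendants, or parent survives, so the estate passes to Ludmila's siblings per stirpes.
Half-blood siblings count for one-half the weight of whole-blood siblings at the initial division.
Dividing 1 in proportion to weights (total weight 7/2): Grzegorz (weight 1/2) → 1/7; Danuta (weight 1/2) → 1/7; Bogdan (weight 1) → 2/7; Mieczyslaw (weight 1) → 2/7; Czeslaw (weight 1/2) → 1/7.
Grzegorz is living and takes 1/7.
Danuta is living and takes 1/7.
Bogdan predeceased; the 2/7 allotted to Bogdan's branch passes to Bogdan's issue by representation.
The 2/7 is divided into 2 equal shares of 1/7 among Tadeusz, Pelagia.
Tadeusz is living and takes 1/7.
Pelagia is living and takes 1/7.
Mieczyslaw predeceased; the 2/7 allotted to Mieczyslaw's branch passes to Mieczyslaw's issue by representation.
The 2/7 is divided into 4 equal shares of 1/14 among Franciszka, Ireneusz, Radoslaw, Nadia.
Franciszka is living and takes 1/14.
Ireneusz is living and takes 1/14.
Radoslaw predeceased; the 1/14 allotted to Radoslaw's branch passes to Radoslaw's issue by representation.
Urszula is the sole taker at this level and receives the full 1/14.
Nadia is living and takes 1/14.
Czeslaw is living and takes 1/7.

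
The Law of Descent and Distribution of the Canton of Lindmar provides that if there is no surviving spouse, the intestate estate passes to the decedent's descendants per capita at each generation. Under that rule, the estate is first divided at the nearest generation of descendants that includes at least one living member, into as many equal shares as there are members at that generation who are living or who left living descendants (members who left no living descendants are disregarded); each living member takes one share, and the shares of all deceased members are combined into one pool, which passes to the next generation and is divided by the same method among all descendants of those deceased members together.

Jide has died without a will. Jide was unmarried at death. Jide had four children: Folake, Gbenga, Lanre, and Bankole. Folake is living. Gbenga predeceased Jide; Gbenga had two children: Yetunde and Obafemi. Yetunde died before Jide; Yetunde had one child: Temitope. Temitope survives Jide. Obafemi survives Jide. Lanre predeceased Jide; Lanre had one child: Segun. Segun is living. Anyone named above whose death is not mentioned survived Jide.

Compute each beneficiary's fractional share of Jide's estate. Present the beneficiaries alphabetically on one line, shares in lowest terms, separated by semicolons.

Bankole 1/4; Folake 1/4; Obafemi 1/6; Segun 1/6; Temitope 1/6

There is no surviving spouse, so the entire estate passes to Jide's descendants per capita at each generation.
At generation 1 (Folake, Gbenga, Lanre, Bankole) there are 4 shares of (1)/4 = 1/4 each.
Living: Folake and Bankole — each takes 1/4.
Deceased: Gbenga and Lanre. Their combined 1/2 is pooled and carried to generation 2.
At generation 2 (Yetunde, Obafemi, Segun) there are 3 shares of (1/2)/3 = 1/6 each.
Living: Obafemi and Segun — each takes 1/6.
Deceased: Yetunde. That 1/6 share is carried to generation 3.
At generation 3 (Temitope) there are 1 shares of (1/6)/1 = 1/6 each.
Living: Temitope — each takes 1/6.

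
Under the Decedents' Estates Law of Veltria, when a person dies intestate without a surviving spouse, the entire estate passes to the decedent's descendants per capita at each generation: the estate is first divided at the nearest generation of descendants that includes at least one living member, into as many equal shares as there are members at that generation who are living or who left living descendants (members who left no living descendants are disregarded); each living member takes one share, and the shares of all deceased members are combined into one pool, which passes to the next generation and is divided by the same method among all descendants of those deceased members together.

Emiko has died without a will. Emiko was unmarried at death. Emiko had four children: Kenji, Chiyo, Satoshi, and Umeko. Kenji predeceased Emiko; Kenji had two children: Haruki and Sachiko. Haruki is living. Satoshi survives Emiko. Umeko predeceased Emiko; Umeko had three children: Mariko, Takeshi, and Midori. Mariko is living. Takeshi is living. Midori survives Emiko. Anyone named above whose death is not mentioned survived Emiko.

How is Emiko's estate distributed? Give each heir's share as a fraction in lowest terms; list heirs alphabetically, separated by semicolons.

There is no surviving spouse, so the entire estate passes to Emiko's descendants per capita at each generation.
At generation 1 (Kenji, Chiyo, Satoshi, Umeko) there are 4 shares of (1)/4 = 1/4 each.
Living: Chiyo and Satoshi — each takes 1/4.
Deceased: Kenji and Umeko. Their combined 1/2 is pooled and carried to generation 2.
At generation 2 (Haruki, Sachiko, Mariko, Takeshi, Midori) there are 5 shares of (1/2)/5 = 1/10 each.
Living: Haruki, Sachiko, Mariko, Takeshi, and Midori — each takes 1/10.

Chiyo 1/4; Haruki 1/10; Mariko 1/10; Midori 1/10; Sachiko 1/10; Satoshi 1/4; Takeshi 1/10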